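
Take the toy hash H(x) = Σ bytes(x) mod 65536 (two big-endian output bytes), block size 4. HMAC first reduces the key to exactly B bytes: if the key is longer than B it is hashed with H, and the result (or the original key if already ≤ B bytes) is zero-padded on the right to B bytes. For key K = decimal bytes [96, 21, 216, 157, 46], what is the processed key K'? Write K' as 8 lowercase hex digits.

|K| = 5 > B = 4, so first hash the key.
H(K): sum = 96+21+216+157+46 = 536 → 02 18.
Zero-pad H(K) = 02 18 to 4 bytes: K' = 02 18 00 00.

02180000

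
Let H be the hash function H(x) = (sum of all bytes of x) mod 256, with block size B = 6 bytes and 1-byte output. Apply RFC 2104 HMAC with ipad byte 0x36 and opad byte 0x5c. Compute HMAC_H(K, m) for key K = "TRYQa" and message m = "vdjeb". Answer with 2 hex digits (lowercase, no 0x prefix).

f5

Key "TRYQa" = 54 52 59 51 61 is 5 bytes ≤ B = 6; zero-pad to 6 bytes: K' = 54 52 59 51 61 00.
K' ⊕ ipad = 62 64 6f 67 57 36.  K' ⊕ opad = 08 0e 05 0d 3d 5c.
Inner input = (K'⊕ipad) ∥ m = 62 64 6f 67 57 36 ∥ 76 64 6a 65 62.
Inner hash: sum = 98+100+111+103+87+54+118+100+106+101+98 = 1076; mod 256 = 52 → 34.
Outer input = (K'⊕opad) ∥ inner = 08 0e 05 0d 3d 5c ∥ 34.
Outer hash (tag): sum = 8+14+5+13+61+92+52 = 245 → f5.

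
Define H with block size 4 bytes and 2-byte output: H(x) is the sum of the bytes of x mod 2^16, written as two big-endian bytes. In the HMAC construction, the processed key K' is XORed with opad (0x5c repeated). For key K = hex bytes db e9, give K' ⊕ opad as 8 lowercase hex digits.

Key hex bytes db e9 is 2 bytes ≤ B = 4; zero-pad to 4 bytes: K' = db e9 00 00.
XOR each byte with 0x5c: db⊕5c=87, e9⊕5c=b5, 00⊕5c=5c, 00⊕5c=5c.

87b55c5c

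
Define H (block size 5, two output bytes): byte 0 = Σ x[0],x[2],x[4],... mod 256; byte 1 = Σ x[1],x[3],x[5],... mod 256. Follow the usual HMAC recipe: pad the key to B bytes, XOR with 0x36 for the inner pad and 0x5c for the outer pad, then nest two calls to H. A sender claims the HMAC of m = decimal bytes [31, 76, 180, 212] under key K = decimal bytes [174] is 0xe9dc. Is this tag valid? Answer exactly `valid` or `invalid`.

Key decimal bytes [174] = ae is 1 byte ≤ B = 5; zero-pad to 5 bytes: K' = ae 00 00 00 00.
K' ⊕ ipad = 98 36 36 36 36; K' ⊕ opad = f2 5c 5c 5c 5c.
Inner hash: even-index sum = 548 mod 256 = 36; odd-index sum = 319 mod 256 = 63 → 24 3f.
Outer hash (recomputed tag): even-index sum = 489 mod 256 = 233; odd-index sum = 220 mod 256 = 220 → e9 dc.
Recomputed tag = e9dc; claimed = e9dc → match.

valid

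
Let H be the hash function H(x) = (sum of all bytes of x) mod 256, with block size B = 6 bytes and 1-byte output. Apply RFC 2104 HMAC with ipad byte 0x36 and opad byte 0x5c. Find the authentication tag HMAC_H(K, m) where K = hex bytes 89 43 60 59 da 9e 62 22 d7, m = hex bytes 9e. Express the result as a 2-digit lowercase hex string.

Key hex bytes 89 43 60 59 da 9e 62 22 d7 is 9 bytes > B = 6, so hash it first: H(key) = 58, then zero-pad to 6 bytes: K' = 58 00 00 00 00 00.
K' ⊕ ipad = 6e 36 36 36 36 36.  K' ⊕ opad = 04 5c 5c 5c 5c 5c.
Inner input = (K'⊕ipad) ∥ m = 6e 36 36 36 36 36 ∥ 9e.
Inner hash: sum = 110+54+54+54+54+54+158 = 538; mod 256 = 26 → 1a.
Outer input = (K'⊕opad) ∥ inner = 04 5c 5c 5c 5c 5c ∥ 1a.
Outer hash (tag): sum = 4+92+92+92+92+92+26 = 490; mod 256 = 234 → ea.

ea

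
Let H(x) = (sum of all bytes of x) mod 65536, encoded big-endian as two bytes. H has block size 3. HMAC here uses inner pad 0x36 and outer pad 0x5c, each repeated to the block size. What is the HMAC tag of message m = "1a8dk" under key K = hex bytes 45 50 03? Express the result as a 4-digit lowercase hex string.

012d

Key hex bytes 45 50 03 is exactly B = 3 bytes: K' = 45 50 03.
K' ⊕ ipad = 73 66 35.  K' ⊕ opad = 19 0c 5f.
Inner input = (K'⊕ipad) ∥ m = 73 66 35 ∥ 31 61 38 64 6b.
Inner hash: sum = 115+102+53+49+97+56+100+107 = 679 → 02 a7.
Outer input = (K'⊕opad) ∥ inner = 19 0c 5f ∥ 02 a7.
Outer hash (tag): sum = 25+12+95+2+167 = 301 → 01 2d.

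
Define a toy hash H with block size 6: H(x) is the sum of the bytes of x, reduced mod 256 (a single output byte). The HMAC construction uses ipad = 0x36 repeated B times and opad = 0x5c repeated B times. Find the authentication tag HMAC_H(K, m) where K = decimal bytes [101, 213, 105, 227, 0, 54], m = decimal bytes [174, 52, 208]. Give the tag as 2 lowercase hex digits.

ce

Key decimal bytes [101, 213, 105, 227, 0, 54] = 65 d5 69 e3 00 36 is exactly B = 6 bytes: K' = 65 d5 69 e3 00 36.
K' ⊕ ipad = 53 e3 5f d5 36 00.  K' ⊕ opad = 39 89 35 bf 5c 6a.
Inner input = (K'⊕ipad) ∥ m = 53 e3 5f d5 36 00 ∥ ae 34 d0.
Inner hash: sum = 83+227+95+213+54+0+174+52+208 = 1106; mod 256 = 82 → 52.
Outer input = (K'⊕opad) ∥ inner = 39 89 35 bf 5c 6a ∥ 52.
Outer hash (tag): sum = 57+137+53+191+92+106+82 = 718; mod 256 = 206 → ce.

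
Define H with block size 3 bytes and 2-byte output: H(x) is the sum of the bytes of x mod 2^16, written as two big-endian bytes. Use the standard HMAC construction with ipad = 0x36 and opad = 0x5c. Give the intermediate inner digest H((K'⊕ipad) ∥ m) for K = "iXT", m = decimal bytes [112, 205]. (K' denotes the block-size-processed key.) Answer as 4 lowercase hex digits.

Key "iXT" = 69 58 54 is exactly B = 3 bytes: K' = 69 58 54.
K' ⊕ ipad = 5f 6e 62.
Inner input = 5f 6e 62 ∥ 70 cd.
Inner hash: sum = 95+110+98+112+205 = 620 → 02 6c.

026c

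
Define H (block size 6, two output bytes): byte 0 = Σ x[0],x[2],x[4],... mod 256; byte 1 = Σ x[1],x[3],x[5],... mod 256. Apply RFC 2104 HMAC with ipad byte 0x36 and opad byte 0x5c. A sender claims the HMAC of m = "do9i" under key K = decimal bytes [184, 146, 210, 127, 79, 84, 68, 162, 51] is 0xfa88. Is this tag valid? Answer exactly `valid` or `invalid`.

invalid

Key decimal bytes [184, 146, 210, 127, 79, 84, 68, 162, 51] = b8 92 d2 7f 4f 54 44 a2 33 is 9 bytes > B = 6, so hash it first: H(key) = 50 07, then zero-pad to 6 bytes: K' = 50 07 00 00 00 00.
K' ⊕ ipad = 66 31 36 36 36 36; K' ⊕ opad = 0c 5b 5c 5c 5c 5c.
Inner hash: even-index sum = 367 mod 256 = 111; odd-index sum = 373 mod 256 = 117 → 6f 75.
Outer hash (recomputed tag): even-index sum = 307 mod 256 = 51; odd-index sum = 392 mod 256 = 136 → 33 88.
Recomputed tag = 3388; claimed = fa88 → mismatch.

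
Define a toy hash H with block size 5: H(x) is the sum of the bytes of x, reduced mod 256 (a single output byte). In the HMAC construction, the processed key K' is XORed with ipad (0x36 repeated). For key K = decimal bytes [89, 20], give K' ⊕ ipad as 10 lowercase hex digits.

6f22363636

Key decimal bytes [89, 20] = 59 14 is 2 bytes ≤ B = 5; zero-pad to 5 bytes: K' = 59 14 00 00 00.
XOR each byte with 0x36: 59⊕36=6f, 14⊕36=22, 00⊕36=36, 00⊕36=36, 00⊕36=36.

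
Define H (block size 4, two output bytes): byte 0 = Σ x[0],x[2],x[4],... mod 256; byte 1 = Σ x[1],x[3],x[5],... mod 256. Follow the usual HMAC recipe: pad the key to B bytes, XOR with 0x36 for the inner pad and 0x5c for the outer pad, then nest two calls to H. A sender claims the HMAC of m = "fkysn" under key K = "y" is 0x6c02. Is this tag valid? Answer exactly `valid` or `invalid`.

invalid

Key "y" = 79 is 1 byte ≤ B = 4; zero-pad to 4 bytes: K' = 79 00 00 00.
K' ⊕ ipad = 4f 36 36 36; K' ⊕ opad = 25 5c 5c 5c.
Inner hash: even-index sum = 466 mod 256 = 210; odd-index sum = 330 mod 256 = 74 → d2 4a.
Outer hash (recomputed tag): even-index sum = 339 mod 256 = 83; odd-index sum = 258 mod 256 = 2 → 53 02.
Recomputed tag = 5302; claimed = 6c02 → mismatch.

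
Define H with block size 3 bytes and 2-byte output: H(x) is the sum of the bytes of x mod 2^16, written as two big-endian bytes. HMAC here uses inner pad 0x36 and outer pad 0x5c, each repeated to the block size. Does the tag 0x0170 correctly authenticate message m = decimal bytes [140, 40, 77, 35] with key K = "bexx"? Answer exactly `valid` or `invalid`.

Key "bexx" = 62 65 78 78 is 4 bytes > B = 3, so hash it first: H(key) = 01 b7, then zero-pad to 3 bytes: K' = 01 b7 00.
K' ⊕ ipad = 37 81 36; K' ⊕ opad = 5d eb 5c.
Inner hash: sum = 55+129+54+140+40+77+35 = 530 → 02 12.
Outer hash (recomputed tag): sum = 93+235+92+2+18 = 440 → 01 b8.
Recomputed tag = 01b8; claimed = 0170 → mismatch.

invalid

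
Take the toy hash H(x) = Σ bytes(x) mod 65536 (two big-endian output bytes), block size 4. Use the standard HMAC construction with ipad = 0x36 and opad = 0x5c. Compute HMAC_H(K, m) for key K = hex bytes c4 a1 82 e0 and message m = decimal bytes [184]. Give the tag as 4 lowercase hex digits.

03fd

Key hex bytes c4 a1 82 e0 is exactly B = 4 bytes: K' = c4 a1 82 e0.
K' ⊕ ipad = f2 97 b4 d6.  K' ⊕ opad = 98 fd de bc.
Inner input = (K'⊕ipad) ∥ m = f2 97 b4 d6 ∥ b8.
Inner hash: sum = 242+151+180+214+184 = 971 → 03 cb.
Outer input = (K'⊕opad) ∥ inner = 98 fd de bc ∥ 03 cb.
Outer hash (tag): sum = 152+253+222+188+3+203 = 1021 → 03 fd.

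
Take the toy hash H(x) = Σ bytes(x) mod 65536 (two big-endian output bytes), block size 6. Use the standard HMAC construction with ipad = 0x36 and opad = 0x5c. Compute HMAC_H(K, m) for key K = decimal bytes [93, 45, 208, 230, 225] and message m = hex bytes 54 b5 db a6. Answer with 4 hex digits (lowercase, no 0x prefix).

03a9

Key decimal bytes [93, 45, 208, 230, 225] = 5d 2d d0 e6 e1 is 5 bytes ≤ B = 6; zero-pad to 6 bytes: K' = 5d 2d d0 e6 e1 00.
K' ⊕ ipad = 6b 1b e6 d0 d7 36.  K' ⊕ opad = 01 71 8c ba bd 5c.
Inner input = (K'⊕ipad) ∥ m = 6b 1b e6 d0 d7 36 ∥ 54 b5 db a6.
Inner hash: sum = 107+27+230+208+215+54+84+181+219+166 = 1491 → 05 d3.
Outer input = (K'⊕opad) ∥ inner = 01 71 8c ba bd 5c ∥ 05 d3.
Outer hash (tag): sum = 1+113+140+186+189+92+5+211 = 937 → 03 a9.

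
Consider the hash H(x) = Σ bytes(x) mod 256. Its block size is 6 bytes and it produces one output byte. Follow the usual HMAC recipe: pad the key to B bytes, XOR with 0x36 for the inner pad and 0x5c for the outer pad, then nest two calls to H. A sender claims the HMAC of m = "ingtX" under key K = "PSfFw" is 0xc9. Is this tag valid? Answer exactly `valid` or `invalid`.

Key "PSfFw" = 50 53 66 46 77 is 5 bytes ≤ B = 6; zero-pad to 6 bytes: K' = 50 53 66 46 77 00.
K' ⊕ ipad = 66 65 50 70 41 36; K' ⊕ opad = 0c 0f 3a 1a 2b 5c.
Inner hash: sum = 102+101+80+112+65+54+105+110+103+116+88 = 1036; mod 256 = 12 → 0c.
Outer hash (recomputed tag): sum = 12+15+58+26+43+92+12 = 258; mod 256 = 2 → 02.
Recomputed tag = 02; claimed = c9 → mismatch.

invalid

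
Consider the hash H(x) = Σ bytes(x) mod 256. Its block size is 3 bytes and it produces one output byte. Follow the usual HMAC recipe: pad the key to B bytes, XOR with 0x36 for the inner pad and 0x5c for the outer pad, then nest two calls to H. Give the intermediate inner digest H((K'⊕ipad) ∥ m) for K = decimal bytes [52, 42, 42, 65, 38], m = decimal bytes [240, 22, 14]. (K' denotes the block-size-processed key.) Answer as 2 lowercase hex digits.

59

Key decimal bytes [52, 42, 42, 65, 38] = 34 2a 2a 41 26 is 5 bytes > B = 3, so hash it first: H(key) = ef, then zero-pad to 3 bytes: K' = ef 00 00.
K' ⊕ ipad = d9 36 36.
Inner input = d9 36 36 ∥ f0 16 0e.
Inner hash: sum = 217+54+54+240+22+14 = 601; mod 256 = 89 → 59.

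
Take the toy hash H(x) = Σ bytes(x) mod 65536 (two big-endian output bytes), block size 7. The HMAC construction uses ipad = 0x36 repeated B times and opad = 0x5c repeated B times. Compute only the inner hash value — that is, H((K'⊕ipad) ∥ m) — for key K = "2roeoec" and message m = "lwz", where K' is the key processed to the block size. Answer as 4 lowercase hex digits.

Key "2roeoec" = 32 72 6f 65 6f 65 63 is exactly B = 7 bytes: K' = 32 72 6f 65 6f 65 63.
K' ⊕ ipad = 04 44 59 53 59 53 55.
Inner input = 04 44 59 53 59 53 55 ∥ 6c 77 7a.
Inner hash: sum = 4+68+89+83+89+83+85+108+119+122 = 850 → 03 52.

0352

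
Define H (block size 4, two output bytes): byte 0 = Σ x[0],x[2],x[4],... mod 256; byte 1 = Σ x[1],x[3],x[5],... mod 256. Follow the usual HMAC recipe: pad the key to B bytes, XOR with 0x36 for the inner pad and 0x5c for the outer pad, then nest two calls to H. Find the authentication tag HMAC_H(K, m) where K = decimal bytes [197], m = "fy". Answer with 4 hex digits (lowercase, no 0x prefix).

Key decimal bytes [197] = c5 is 1 byte ≤ B = 4; zero-pad to 4 bytes: K' = c5 00 00 00.
K' ⊕ ipad = f3 36 36 36.  K' ⊕ opad = 99 5c 5c 5c.
Inner input = (K'⊕ipad) ∥ m = f3 36 36 36 ∥ 66 79.
Inner hash: even-index sum = 399 mod 256 = 143; odd-index sum = 229 mod 256 = 229 → 8f e5.
Outer input = (K'⊕opad) ∥ inner = 99 5c 5c 5c ∥ 8f e5.
Outer hash (tag): even-index sum = 388 mod 256 = 132; odd-index sum = 413 mod 256 = 157 → 84 9d.

849d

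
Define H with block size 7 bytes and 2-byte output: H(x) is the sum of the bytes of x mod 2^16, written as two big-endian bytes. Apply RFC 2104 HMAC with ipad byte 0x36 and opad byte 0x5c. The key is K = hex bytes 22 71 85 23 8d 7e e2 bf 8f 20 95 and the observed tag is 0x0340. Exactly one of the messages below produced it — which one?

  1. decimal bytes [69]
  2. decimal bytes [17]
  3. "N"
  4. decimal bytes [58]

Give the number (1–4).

Key hex bytes 22 71 85 23 8d 7e e2 bf 8f 20 95 is 11 bytes > B = 7, so hash it first: H(key) = 05 2b, then zero-pad to 7 bytes: K' = 05 2b 00 00 00 00 00.
K' ⊕ ipad = 33 1d 36 36 36 36 36; K' ⊕ opad = 59 77 5c 5c 5c 5c 5c.
m1: inner = H(33 1d 36 36 36 36 36 45) = 01 a3; tag = H(59 77 5c 5c 5c 5c 5c 01 a3) = 0340 ← matches
m2: inner = H(33 1d 36 36 36 36 36 11) = 01 6f; tag = H(59 77 5c 5c 5c 5c 5c 01 6f) = 030c
m3: inner = H(33 1d 36 36 36 36 36 4e) = 01 ac; tag = H(59 77 5c 5c 5c 5c 5c 01 ac) = 0349
m4: inner = H(33 1d 36 36 36 36 36 3a) = 01 98; tag = H(59 77 5c 5c 5c 5c 5c 01 98) = 0335

1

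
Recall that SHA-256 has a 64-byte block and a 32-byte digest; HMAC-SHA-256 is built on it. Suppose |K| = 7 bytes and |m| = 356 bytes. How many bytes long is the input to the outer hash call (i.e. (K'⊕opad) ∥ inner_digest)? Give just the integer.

96

Key is 7 ≤ 64 bytes, zero-padded: |K'| = 64.
Outer input = (K'⊕opad) ∥ H(inner) → 64 + 32 = 96 bytes.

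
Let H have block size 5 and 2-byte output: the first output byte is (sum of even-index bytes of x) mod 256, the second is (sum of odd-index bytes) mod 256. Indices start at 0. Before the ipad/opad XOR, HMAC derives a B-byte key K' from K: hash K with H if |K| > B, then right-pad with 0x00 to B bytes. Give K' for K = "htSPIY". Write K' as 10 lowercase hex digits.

|K| = 6 > B = 5, so first hash the key.
H(K): even-index sum = 260 mod 256 = 4; odd-index sum = 285 mod 256 = 29 → 04 1d.
Zero-pad H(K) = 04 1d to 5 bytes: K' = 04 1d 00 00 00.

041d000000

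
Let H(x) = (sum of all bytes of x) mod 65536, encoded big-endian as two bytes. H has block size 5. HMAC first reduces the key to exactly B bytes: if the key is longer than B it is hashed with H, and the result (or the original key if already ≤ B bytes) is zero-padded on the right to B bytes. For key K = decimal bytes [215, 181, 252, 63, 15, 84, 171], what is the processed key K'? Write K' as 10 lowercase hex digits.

|K| = 7 > B = 5, so first hash the key.
H(K): sum = 215+181+252+63+15+84+171 = 981 → 03 d5.
Zero-pad H(K) = 03 d5 to 5 bytes: K' = 03 d5 00 00 00.

03d5000000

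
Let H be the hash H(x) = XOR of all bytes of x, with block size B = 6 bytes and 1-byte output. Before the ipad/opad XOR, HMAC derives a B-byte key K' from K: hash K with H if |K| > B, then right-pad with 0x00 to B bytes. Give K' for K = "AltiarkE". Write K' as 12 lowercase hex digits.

0d0000000000

|K| = 8 > B = 6, so first hash the key.
H(K): XOR 41⊕6c⊕74⊕69⊕61⊕72⊕6b⊕45 = 0d.
Zero-pad H(K) = 0d to 6 bytes: K' = 0d 00 00 00 00 00.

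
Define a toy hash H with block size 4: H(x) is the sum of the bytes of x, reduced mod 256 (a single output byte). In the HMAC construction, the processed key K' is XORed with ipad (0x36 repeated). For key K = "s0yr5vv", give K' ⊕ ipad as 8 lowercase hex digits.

99363636

Key "s0yr5vv" = 73 30 79 72 35 76 76 is 7 bytes > B = 4, so hash it first: H(key) = af, then zero-pad to 4 bytes: K' = af 00 00 00.
XOR each byte with 0x36: af⊕36=99, 00⊕36=36, 00⊕36=36, 00⊕36=36.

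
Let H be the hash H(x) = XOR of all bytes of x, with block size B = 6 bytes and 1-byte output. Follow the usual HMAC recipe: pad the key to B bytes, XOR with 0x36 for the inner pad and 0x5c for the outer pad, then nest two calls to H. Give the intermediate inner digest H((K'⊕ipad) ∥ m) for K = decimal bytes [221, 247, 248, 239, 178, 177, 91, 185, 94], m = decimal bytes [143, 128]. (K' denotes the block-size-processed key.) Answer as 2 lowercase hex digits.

Key decimal bytes [221, 247, 248, 239, 178, 177, 91, 185, 94] = dd f7 f8 ef b2 b1 5b b9 5e is 9 bytes > B = 6, so hash it first: H(key) = 82, then zero-pad to 6 bytes: K' = 82 00 00 00 00 00.
K' ⊕ ipad = b4 36 36 36 36 36.
Inner input = b4 36 36 36 36 36 ∥ 8f 80.
Inner hash: XOR b4⊕36⊕36⊕36⊕36⊕36⊕8f⊕80 = 8d.

8d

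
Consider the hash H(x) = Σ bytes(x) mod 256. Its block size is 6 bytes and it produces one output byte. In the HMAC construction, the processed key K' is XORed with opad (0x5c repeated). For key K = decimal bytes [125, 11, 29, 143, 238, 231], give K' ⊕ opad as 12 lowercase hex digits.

Key decimal bytes [125, 11, 29, 143, 238, 231] = 7d 0b 1d 8f ee e7 is exactly B = 6 bytes: K' = 7d 0b 1d 8f ee e7.
XOR each byte with 0x5c: 7d⊕5c=21, 0b⊕5c=57, 1d⊕5c=41, 8f⊕5c=d3, ee⊕5c=b2, e7⊕5c=bb.

215741d3b2bb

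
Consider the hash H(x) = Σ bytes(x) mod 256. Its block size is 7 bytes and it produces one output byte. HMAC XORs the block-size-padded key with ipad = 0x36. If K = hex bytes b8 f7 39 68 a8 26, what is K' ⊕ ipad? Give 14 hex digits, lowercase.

8ec10f5e9e1036

Key hex bytes b8 f7 39 68 a8 26 is 6 bytes ≤ B = 7; zero-pad to 7 bytes: K' = b8 f7 39 68 a8 26 00.
XOR each byte with 0x36: b8⊕36=8e, f7⊕36=c1, 39⊕36=0f, 68⊕36=5e, a8⊕36=9e, 26⊕36=10, 00⊕36=36.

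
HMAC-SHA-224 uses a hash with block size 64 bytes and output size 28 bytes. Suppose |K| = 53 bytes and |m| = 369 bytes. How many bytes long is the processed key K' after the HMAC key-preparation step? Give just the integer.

64

Key is 53 ≤ 64 bytes, zero-padded: |K'| = 64.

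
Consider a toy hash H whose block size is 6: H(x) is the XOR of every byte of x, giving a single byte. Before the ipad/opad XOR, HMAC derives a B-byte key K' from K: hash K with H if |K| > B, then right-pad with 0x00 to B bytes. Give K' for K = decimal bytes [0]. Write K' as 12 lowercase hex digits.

Key decimal bytes [0] = 00 is 1 byte ≤ B = 6; zero-pad to 6 bytes: K' = 00 00 00 00 00 00.

000000000000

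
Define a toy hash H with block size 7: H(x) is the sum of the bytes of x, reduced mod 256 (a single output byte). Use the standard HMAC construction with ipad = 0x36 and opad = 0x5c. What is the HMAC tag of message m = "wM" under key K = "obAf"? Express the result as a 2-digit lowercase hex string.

Key "obAf" = 6f 62 41 66 is 4 bytes ≤ B = 7; zero-pad to 7 bytes: K' = 6f 62 41 66 00 00 00.
K' ⊕ ipad = 59 54 77 50 36 36 36.  K' ⊕ opad = 33 3e 1d 3a 5c 5c 5c.
Inner input = (K'⊕ipad) ∥ m = 59 54 77 50 36 36 36 ∥ 77 4d.
Inner hash: sum = 89+84+119+80+54+54+54+119+77 = 730; mod 256 = 218 → da.
Outer input = (K'⊕opad) ∥ inner = 33 3e 1d 3a 5c 5c 5c ∥ da.
Outer hash (tag): sum = 51+62+29+58+92+92+92+218 = 694; mod 256 = 182 → b6.

b6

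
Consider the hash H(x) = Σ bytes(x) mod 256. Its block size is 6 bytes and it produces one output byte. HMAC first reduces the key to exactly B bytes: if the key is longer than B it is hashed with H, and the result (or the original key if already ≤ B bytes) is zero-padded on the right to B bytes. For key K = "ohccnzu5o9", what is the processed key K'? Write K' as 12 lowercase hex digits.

d70000000000

|K| = 10 > B = 6, so first hash the key.
H(K): sum = 111+104+99+99+110+122+117+53+111+57 = 983; mod 256 = 215 → d7.
Zero-pad H(K) = d7 to 6 bytes: K' = d7 00 00 00 00 00.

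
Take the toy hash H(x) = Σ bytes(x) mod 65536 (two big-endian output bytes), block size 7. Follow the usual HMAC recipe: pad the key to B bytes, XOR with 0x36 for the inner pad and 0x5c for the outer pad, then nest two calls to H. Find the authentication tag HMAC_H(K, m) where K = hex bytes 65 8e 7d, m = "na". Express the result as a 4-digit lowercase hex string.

039b

Key hex bytes 65 8e 7d is 3 bytes ≤ B = 7; zero-pad to 7 bytes: K' = 65 8e 7d 00 00 00 00.
K' ⊕ ipad = 53 b8 4b 36 36 36 36.  K' ⊕ opad = 39 d2 21 5c 5c 5c 5c.
Inner input = (K'⊕ipad) ∥ m = 53 b8 4b 36 36 36 36 ∥ 6e 61.
Inner hash: sum = 83+184+75+54+54+54+54+110+97 = 765 → 02 fd.
Outer input = (K'⊕opad) ∥ inner = 39 d2 21 5c 5c 5c 5c ∥ 02 fd.
Outer hash (tag): sum = 57+210+33+92+92+92+92+2+253 = 923 → 03 9b.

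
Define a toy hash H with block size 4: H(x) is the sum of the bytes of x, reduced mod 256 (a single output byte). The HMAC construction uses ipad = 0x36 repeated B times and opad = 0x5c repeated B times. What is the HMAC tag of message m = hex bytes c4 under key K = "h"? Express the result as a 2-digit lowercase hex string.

0c

Key "h" = 68 is 1 byte ≤ B = 4; zero-pad to 4 bytes: K' = 68 00 00 00.
K' ⊕ ipad = 5e 36 36 36.  K' ⊕ opad = 34 5c 5c 5c.
Inner input = (K'⊕ipad) ∥ m = 5e 36 36 36 ∥ c4.
Inner hash: sum = 94+54+54+54+196 = 452; mod 256 = 196 → c4.
Outer input = (K'⊕opad) ∥ inner = 34 5c 5c 5c ∥ c4.
Outer hash (tag): sum = 52+92+92+92+196 = 524; mod 256 = 12 → 0c.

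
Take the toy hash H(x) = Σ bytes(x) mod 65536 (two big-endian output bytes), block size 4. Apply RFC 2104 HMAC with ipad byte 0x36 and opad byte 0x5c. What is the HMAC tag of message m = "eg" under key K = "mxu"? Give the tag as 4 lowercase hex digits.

01c9

Key "mxu" = 6d 78 75 is 3 bytes ≤ B = 4; zero-pad to 4 bytes: K' = 6d 78 75 00.
K' ⊕ ipad = 5b 4e 43 36.  K' ⊕ opad = 31 24 29 5c.
Inner input = (K'⊕ipad) ∥ m = 5b 4e 43 36 ∥ 65 67.
Inner hash: sum = 91+78+67+54+101+103 = 494 → 01 ee.
Outer input = (K'⊕opad) ∥ inner = 31 24 29 5c ∥ 01 ee.
Outer hash (tag): sum = 49+36+41+92+1+238 = 457 → 01 c9.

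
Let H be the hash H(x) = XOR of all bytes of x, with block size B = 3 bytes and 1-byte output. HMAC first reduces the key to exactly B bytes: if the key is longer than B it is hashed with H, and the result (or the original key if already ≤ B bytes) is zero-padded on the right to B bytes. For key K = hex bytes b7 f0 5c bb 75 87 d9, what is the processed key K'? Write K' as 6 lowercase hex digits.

8b0000

|K| = 7 > B = 3, so first hash the key.
H(K): XOR b7⊕f0⊕5c⊕bb⊕75⊕87⊕d9 = 8b.
Zero-pad H(K) = 8b to 3 bytes: K' = 8b 00 00.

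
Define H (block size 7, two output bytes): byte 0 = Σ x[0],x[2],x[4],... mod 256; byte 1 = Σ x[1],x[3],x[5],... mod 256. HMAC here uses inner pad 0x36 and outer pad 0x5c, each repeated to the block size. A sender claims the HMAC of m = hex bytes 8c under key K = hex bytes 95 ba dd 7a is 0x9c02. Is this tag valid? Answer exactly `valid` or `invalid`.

invalid

Key hex bytes 95 ba dd 7a is 4 bytes ≤ B = 7; zero-pad to 7 bytes: K' = 95 ba dd 7a 00 00 00.
K' ⊕ ipad = a3 8c eb 4c 36 36 36; K' ⊕ opad = c9 e6 81 26 5c 5c 5c.
Inner hash: even-index sum = 506 mod 256 = 250; odd-index sum = 410 mod 256 = 154 → fa 9a.
Outer hash (recomputed tag): even-index sum = 668 mod 256 = 156; odd-index sum = 610 mod 256 = 98 → 9c 62.
Recomputed tag = 9c62; claimed = 9c02 → mismatch.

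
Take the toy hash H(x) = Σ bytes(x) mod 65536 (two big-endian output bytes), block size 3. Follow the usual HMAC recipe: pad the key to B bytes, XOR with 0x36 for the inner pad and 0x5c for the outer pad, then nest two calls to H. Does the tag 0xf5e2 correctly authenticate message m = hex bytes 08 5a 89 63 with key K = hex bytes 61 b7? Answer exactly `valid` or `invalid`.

invalid

Key hex bytes 61 b7 is 2 bytes ≤ B = 3; zero-pad to 3 bytes: K' = 61 b7 00.
K' ⊕ ipad = 57 81 36; K' ⊕ opad = 3d eb 5c.
Inner hash: sum = 87+129+54+8+90+137+99 = 604 → 02 5c.
Outer hash (recomputed tag): sum = 61+235+92+2+92 = 482 → 01 e2.
Recomputed tag = 01e2; claimed = f5e2 → mismatch.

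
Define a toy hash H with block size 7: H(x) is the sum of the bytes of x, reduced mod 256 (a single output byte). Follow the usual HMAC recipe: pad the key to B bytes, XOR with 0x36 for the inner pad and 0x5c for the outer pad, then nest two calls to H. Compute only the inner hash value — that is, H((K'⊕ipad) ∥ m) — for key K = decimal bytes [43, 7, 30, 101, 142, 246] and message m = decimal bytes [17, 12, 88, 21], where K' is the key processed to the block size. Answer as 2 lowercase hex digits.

01

Key decimal bytes [43, 7, 30, 101, 142, 246] = 2b 07 1e 65 8e f6 is 6 bytes ≤ B = 7; zero-pad to 7 bytes: K' = 2b 07 1e 65 8e f6 00.
K' ⊕ ipad = 1d 31 28 53 b8 c0 36.
Inner input = 1d 31 28 53 b8 c0 36 ∥ 11 0c 58 15.
Inner hash: sum = 29+49+40+83+184+192+54+17+12+88+21 = 769; mod 256 = 1 → 01.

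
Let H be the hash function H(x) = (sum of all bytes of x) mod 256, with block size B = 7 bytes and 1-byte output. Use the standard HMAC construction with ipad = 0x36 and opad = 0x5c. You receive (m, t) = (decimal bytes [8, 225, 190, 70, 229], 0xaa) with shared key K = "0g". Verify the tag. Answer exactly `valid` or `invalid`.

Key "0g" = 30 67 is 2 bytes ≤ B = 7; zero-pad to 7 bytes: K' = 30 67 00 00 00 00 00.
K' ⊕ ipad = 06 51 36 36 36 36 36; K' ⊕ opad = 6c 3b 5c 5c 5c 5c 5c.
Inner hash: sum = 6+81+54+54+54+54+54+8+225+190+70+229 = 1079; mod 256 = 55 → 37.
Outer hash (recomputed tag): sum = 108+59+92+92+92+92+92+55 = 682; mod 256 = 170 → aa.
Recomputed tag = aa; claimed = aa → match.

valid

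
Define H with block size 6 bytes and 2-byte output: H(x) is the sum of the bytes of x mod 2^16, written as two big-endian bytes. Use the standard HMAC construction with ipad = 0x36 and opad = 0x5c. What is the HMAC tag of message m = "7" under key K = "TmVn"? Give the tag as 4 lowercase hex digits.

Key "TmVn" = 54 6d 56 6e is 4 bytes ≤ B = 6; zero-pad to 6 bytes: K' = 54 6d 56 6e 00 00.
K' ⊕ ipad = 62 5b 60 58 36 36.  K' ⊕ opad = 08 31 0a 32 5c 5c.
Inner input = (K'⊕ipad) ∥ m = 62 5b 60 58 36 36 ∥ 37.
Inner hash: sum = 98+91+96+88+54+54+55 = 536 → 02 18.
Outer input = (K'⊕opad) ∥ inner = 08 31 0a 32 5c 5c ∥ 02 18.
Outer hash (tag): sum = 8+49+10+50+92+92+2+24 = 327 → 01 47.

0147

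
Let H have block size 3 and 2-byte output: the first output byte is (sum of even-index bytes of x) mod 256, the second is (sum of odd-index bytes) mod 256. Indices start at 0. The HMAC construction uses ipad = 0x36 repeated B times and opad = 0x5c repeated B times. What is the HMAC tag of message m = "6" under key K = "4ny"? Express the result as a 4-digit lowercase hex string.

Key "4ny" = 34 6e 79 is exactly B = 3 bytes: K' = 34 6e 79.
K' ⊕ ipad = 02 58 4f.  K' ⊕ opad = 68 32 25.
Inner input = (K'⊕ipad) ∥ m = 02 58 4f ∥ 36.
Inner hash: even-index sum = 81 mod 256 = 81; odd-index sum = 142 mod 256 = 142 → 51 8e.
Outer input = (K'⊕opad) ∥ inner = 68 32 25 ∥ 51 8e.
Outer hash (tag): even-index sum = 283 mod 256 = 27; odd-index sum = 131 mod 256 = 131 → 1b 83.

1b83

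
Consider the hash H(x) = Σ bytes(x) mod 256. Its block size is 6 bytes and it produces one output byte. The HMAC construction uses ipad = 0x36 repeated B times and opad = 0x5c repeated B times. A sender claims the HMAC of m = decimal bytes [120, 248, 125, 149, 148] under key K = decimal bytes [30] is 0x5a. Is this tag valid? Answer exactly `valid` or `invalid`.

valid

Key decimal bytes [30] = 1e is 1 byte ≤ B = 6; zero-pad to 6 bytes: K' = 1e 00 00 00 00 00.
K' ⊕ ipad = 28 36 36 36 36 36; K' ⊕ opad = 42 5c 5c 5c 5c 5c.
Inner hash: sum = 40+54+54+54+54+54+120+248+125+149+148 = 1100; mod 256 = 76 → 4c.
Outer hash (recomputed tag): sum = 66+92+92+92+92+92+76 = 602; mod 256 = 90 → 5a.
Recomputed tag = 5a; claimed = 5a → match.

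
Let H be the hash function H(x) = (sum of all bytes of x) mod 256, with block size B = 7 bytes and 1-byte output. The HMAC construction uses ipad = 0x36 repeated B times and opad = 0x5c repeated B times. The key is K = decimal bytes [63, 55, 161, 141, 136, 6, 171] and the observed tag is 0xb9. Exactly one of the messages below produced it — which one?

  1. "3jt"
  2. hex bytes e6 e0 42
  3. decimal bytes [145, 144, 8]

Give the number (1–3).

Key decimal bytes [63, 55, 161, 141, 136, 6, 171] = 3f 37 a1 8d 88 06 ab is exactly B = 7 bytes: K' = 3f 37 a1 8d 88 06 ab.
K' ⊕ ipad = 09 01 97 bb be 30 9d; K' ⊕ opad = 63 6b fd d1 d4 5a f7.
m1: inner = H(09 01 97 bb be 30 9d 33 6a 74) = f8; tag = H(63 6b fd d1 d4 5a f7 f8) = b9 ← matches
m2: inner = H(09 01 97 bb be 30 9d e6 e0 42) = ef; tag = H(63 6b fd d1 d4 5a f7 ef) = b0
m3: inner = H(09 01 97 bb be 30 9d 91 90 08) = 10; tag = H(63 6b fd d1 d4 5a f7 10) = d1

1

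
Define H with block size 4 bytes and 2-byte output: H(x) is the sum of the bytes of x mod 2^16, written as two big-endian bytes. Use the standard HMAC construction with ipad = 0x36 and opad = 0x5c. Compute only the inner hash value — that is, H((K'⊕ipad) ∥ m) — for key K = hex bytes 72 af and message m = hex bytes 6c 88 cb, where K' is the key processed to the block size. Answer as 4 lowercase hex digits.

0308

Key hex bytes 72 af is 2 bytes ≤ B = 4; zero-pad to 4 bytes: K' = 72 af 00 00.
K' ⊕ ipad = 44 99 36 36.
Inner input = 44 99 36 36 ∥ 6c 88 cb.
Inner hash: sum = 68+153+54+54+108+136+203 = 776 → 03 08.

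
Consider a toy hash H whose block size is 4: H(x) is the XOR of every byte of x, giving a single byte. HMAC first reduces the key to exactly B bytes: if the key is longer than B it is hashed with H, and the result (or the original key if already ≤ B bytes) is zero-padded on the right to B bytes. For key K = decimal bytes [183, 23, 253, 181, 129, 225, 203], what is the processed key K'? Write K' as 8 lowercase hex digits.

|K| = 7 > B = 4, so first hash the key.
H(K): XOR b7⊕17⊕fd⊕b5⊕81⊕e1⊕cb = 43.
Zero-pad H(K) = 43 to 4 bytes: K' = 43 00 00 00.

43000000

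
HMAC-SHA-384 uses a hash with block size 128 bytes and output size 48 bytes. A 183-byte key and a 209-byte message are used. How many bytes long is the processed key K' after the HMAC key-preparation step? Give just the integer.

128

Key is 183 > 128 bytes, so it is hashed to 48 bytes then zero-padded to 128: |K'| = 128.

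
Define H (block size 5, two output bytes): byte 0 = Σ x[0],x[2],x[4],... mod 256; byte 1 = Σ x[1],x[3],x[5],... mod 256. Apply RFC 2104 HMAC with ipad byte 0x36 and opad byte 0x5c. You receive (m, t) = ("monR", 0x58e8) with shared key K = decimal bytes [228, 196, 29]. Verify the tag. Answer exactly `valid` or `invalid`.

valid

Key decimal bytes [228, 196, 29] = e4 c4 1d is 3 bytes ≤ B = 5; zero-pad to 5 bytes: K' = e4 c4 1d 00 00.
K' ⊕ ipad = d2 f2 2b 36 36; K' ⊕ opad = b8 98 41 5c 5c.
Inner hash: even-index sum = 500 mod 256 = 244; odd-index sum = 515 mod 256 = 3 → f4 03.
Outer hash (recomputed tag): even-index sum = 344 mod 256 = 88; odd-index sum = 488 mod 256 = 232 → 58 e8.
Recomputed tag = 58e8; claimed = 58e8 → match.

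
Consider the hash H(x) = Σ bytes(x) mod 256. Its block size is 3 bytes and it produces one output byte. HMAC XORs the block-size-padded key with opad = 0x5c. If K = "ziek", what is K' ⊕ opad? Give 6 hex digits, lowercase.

ef5c5c

Key "ziek" = 7a 69 65 6b is 4 bytes > B = 3, so hash it first: H(key) = b3, then zero-pad to 3 bytes: K' = b3 00 00.
XOR each byte with 0x5c: b3⊕5c=ef, 00⊕5c=5c, 00⊕5c=5c.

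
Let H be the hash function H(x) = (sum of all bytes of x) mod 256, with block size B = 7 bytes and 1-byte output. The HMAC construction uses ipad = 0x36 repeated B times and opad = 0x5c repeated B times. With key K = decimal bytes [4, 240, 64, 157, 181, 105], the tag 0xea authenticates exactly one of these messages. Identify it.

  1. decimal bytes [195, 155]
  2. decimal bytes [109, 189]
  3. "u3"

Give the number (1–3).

Key decimal bytes [4, 240, 64, 157, 181, 105] = 04 f0 40 9d b5 69 is 6 bytes ≤ B = 7; zero-pad to 7 bytes: K' = 04 f0 40 9d b5 69 00.
K' ⊕ ipad = 32 c6 76 ab 83 5f 36; K' ⊕ opad = 58 ac 1c c1 e9 35 5c.
m1: inner = H(32 c6 76 ab 83 5f 36 c3 9b) = 8f; tag = H(58 ac 1c c1 e9 35 5c 8f) = ea ← matches
m2: inner = H(32 c6 76 ab 83 5f 36 6d bd) = 5b; tag = H(58 ac 1c c1 e9 35 5c 5b) = b6
m3: inner = H(32 c6 76 ab 83 5f 36 75 33) = d9; tag = H(58 ac 1c c1 e9 35 5c d9) = 34

1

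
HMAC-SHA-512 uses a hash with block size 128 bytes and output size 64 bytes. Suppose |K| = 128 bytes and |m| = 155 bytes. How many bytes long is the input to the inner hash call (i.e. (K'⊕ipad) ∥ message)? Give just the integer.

Key is 128 ≤ 128 bytes, zero-padded: |K'| = 128.
Inner input = (K'⊕ipad) ∥ m → 128 + 155 = 283 bytes.

283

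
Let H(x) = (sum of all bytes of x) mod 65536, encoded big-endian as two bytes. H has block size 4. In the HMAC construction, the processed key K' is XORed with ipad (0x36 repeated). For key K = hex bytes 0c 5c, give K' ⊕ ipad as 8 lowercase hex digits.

3a6a3636

Key hex bytes 0c 5c is 2 bytes ≤ B = 4; zero-pad to 4 bytes: K' = 0c 5c 00 00.
XOR each byte with 0x36: 0c⊕36=3a, 5c⊕36=6a, 00⊕36=36, 00⊕36=36.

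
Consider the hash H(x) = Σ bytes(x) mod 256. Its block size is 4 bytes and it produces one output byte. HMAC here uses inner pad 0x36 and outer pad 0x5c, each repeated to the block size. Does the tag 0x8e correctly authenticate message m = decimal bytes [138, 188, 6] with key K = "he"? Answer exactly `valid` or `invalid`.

Key "he" = 68 65 is 2 bytes ≤ B = 4; zero-pad to 4 bytes: K' = 68 65 00 00.
K' ⊕ ipad = 5e 53 36 36; K' ⊕ opad = 34 39 5c 5c.
Inner hash: sum = 94+83+54+54+138+188+6 = 617; mod 256 = 105 → 69.
Outer hash (recomputed tag): sum = 52+57+92+92+105 = 398; mod 256 = 142 → 8e.
Recomputed tag = 8e; claimed = 8e → match.

valid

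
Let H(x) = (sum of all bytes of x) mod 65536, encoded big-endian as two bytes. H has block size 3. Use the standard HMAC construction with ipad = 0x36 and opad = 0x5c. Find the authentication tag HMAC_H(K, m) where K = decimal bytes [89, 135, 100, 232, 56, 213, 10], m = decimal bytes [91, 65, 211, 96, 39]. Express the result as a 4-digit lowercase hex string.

01b2

Key decimal bytes [89, 135, 100, 232, 56, 213, 10] = 59 87 64 e8 38 d5 0a is 7 bytes > B = 3, so hash it first: H(key) = 03 43, then zero-pad to 3 bytes: K' = 03 43 00.
K' ⊕ ipad = 35 75 36.  K' ⊕ opad = 5f 1f 5c.
Inner input = (K'⊕ipad) ∥ m = 35 75 36 ∥ 5b 41 d3 60 27.
Inner hash: sum = 53+117+54+91+65+211+96+39 = 726 → 02 d6.
Outer input = (K'⊕opad) ∥ inner = 5f 1f 5c ∥ 02 d6.
Outer hash (tag): sum = 95+31+92+2+214 = 434 → 01 b2.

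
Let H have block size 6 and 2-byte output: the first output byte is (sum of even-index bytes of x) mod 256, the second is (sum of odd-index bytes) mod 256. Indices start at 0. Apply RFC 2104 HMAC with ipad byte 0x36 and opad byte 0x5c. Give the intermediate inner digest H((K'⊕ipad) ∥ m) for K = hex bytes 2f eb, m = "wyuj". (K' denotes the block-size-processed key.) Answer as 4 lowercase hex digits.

Key hex bytes 2f eb is 2 bytes ≤ B = 6; zero-pad to 6 bytes: K' = 2f eb 00 00 00 00.
K' ⊕ ipad = 19 dd 36 36 36 36.
Inner input = 19 dd 36 36 36 36 ∥ 77 79 75 6a.
Inner hash: even-index sum = 369 mod 256 = 113; odd-index sum = 556 mod 256 = 44 → 71 2c.

712c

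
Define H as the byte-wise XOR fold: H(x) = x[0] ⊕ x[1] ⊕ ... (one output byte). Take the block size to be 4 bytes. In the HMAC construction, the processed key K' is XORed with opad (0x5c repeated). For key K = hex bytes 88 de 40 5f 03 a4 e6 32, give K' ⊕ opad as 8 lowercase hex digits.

665c5c5c

Key hex bytes 88 de 40 5f 03 a4 e6 32 is 8 bytes > B = 4, so hash it first: H(key) = 3a, then zero-pad to 4 bytes: K' = 3a 00 00 00.
XOR each byte with 0x5c: 3a⊕5c=66, 00⊕5c=5c, 00⊕5c=5c, 00⊕5c=5c.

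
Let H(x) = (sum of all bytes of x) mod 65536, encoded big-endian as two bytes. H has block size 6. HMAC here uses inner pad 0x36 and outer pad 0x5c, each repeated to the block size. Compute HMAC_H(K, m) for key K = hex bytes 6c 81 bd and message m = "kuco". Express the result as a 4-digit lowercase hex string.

03f5

Key hex bytes 6c 81 bd is 3 bytes ≤ B = 6; zero-pad to 6 bytes: K' = 6c 81 bd 00 00 00.
K' ⊕ ipad = 5a b7 8b 36 36 36.  K' ⊕ opad = 30 dd e1 5c 5c 5c.
Inner input = (K'⊕ipad) ∥ m = 5a b7 8b 36 36 36 ∥ 6b 75 63 6f.
Inner hash: sum = 90+183+139+54+54+54+107+117+99+111 = 1008 → 03 f0.
Outer input = (K'⊕opad) ∥ inner = 30 dd e1 5c 5c 5c ∥ 03 f0.
Outer hash (tag): sum = 48+221+225+92+92+92+3+240 = 1013 → 03 f5.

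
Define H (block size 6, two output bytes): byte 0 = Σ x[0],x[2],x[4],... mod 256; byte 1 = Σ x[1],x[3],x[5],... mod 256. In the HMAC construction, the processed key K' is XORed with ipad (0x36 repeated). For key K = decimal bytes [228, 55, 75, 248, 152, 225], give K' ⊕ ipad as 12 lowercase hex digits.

d2017dceaed7

Key decimal bytes [228, 55, 75, 248, 152, 225] = e4 37 4b f8 98 e1 is exactly B = 6 bytes: K' = e4 37 4b f8 98 e1.
XOR each byte with 0x36: e4⊕36=d2, 37⊕36=01, 4b⊕36=7d, f8⊕36=ce, 98⊕36=ae, e1⊕36=d7.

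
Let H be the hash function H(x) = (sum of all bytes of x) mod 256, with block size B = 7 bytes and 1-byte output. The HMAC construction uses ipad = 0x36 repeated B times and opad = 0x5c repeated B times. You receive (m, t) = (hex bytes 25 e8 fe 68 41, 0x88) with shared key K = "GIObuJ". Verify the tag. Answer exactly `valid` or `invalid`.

Key "GIObuJ" = 47 49 4f 62 75 4a is 6 bytes ≤ B = 7; zero-pad to 7 bytes: K' = 47 49 4f 62 75 4a 00.
K' ⊕ ipad = 71 7f 79 54 43 7c 36; K' ⊕ opad = 1b 15 13 3e 29 16 5c.
Inner hash: sum = 113+127+121+84+67+124+54+37+232+254+104+65 = 1382; mod 256 = 102 → 66.
Outer hash (recomputed tag): sum = 27+21+19+62+41+22+92+102 = 386; mod 256 = 130 → 82.
Recomputed tag = 82; claimed = 88 → mismatch.

invalid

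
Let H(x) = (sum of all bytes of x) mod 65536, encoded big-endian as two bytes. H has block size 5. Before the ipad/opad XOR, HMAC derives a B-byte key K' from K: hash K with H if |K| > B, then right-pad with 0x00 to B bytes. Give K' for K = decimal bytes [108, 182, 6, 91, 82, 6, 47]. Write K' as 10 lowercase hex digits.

020a000000

|K| = 7 > B = 5, so first hash the key.
H(K): sum = 108+182+6+91+82+6+47 = 522 → 02 0a.
Zero-pad H(K) = 02 0a to 5 bytes: K' = 02 0a 00 00 00.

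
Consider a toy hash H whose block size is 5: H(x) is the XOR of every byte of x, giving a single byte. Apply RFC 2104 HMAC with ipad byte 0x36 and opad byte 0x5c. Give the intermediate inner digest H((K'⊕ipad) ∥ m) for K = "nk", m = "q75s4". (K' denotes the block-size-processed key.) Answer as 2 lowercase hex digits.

Key "nk" = 6e 6b is 2 bytes ≤ B = 5; zero-pad to 5 bytes: K' = 6e 6b 00 00 00.
K' ⊕ ipad = 58 5d 36 36 36.
Inner input = 58 5d 36 36 36 ∥ 71 37 35 73 34.
Inner hash: XOR 58⊕5d⊕36⊕36⊕36⊕71⊕37⊕35⊕73⊕34 = 07.

07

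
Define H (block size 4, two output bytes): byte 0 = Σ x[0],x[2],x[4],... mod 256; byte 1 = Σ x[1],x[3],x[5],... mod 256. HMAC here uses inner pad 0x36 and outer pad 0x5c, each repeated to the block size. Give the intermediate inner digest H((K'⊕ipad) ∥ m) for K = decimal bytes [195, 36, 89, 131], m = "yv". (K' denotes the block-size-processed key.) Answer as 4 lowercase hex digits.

dd3d

Key decimal bytes [195, 36, 89, 131] = c3 24 59 83 is exactly B = 4 bytes: K' = c3 24 59 83.
K' ⊕ ipad = f5 12 6f b5.
Inner input = f5 12 6f b5 ∥ 79 76.
Inner hash: even-index sum = 477 mod 256 = 221; odd-index sum = 317 mod 256 = 61 → dd 3d.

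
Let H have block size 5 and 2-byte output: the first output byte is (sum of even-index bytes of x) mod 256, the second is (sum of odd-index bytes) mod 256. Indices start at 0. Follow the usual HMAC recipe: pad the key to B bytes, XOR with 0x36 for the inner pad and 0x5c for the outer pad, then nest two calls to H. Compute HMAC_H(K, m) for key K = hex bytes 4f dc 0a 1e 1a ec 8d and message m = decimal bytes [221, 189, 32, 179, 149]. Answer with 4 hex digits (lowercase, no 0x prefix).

ac28

Key hex bytes 4f dc 0a 1e 1a ec 8d is 7 bytes > B = 5, so hash it first: H(key) = 00 e6, then zero-pad to 5 bytes: K' = 00 e6 00 00 00.
K' ⊕ ipad = 36 d0 36 36 36.  K' ⊕ opad = 5c ba 5c 5c 5c.
Inner input = (K'⊕ipad) ∥ m = 36 d0 36 36 36 ∥ dd bd 20 b3 95.
Inner hash: even-index sum = 530 mod 256 = 18; odd-index sum = 664 mod 256 = 152 → 12 98.
Outer input = (K'⊕opad) ∥ inner = 5c ba 5c 5c 5c ∥ 12 98.
Outer hash (tag): even-index sum = 428 mod 256 = 172; odd-index sum = 296 mod 256 = 40 → ac 28.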